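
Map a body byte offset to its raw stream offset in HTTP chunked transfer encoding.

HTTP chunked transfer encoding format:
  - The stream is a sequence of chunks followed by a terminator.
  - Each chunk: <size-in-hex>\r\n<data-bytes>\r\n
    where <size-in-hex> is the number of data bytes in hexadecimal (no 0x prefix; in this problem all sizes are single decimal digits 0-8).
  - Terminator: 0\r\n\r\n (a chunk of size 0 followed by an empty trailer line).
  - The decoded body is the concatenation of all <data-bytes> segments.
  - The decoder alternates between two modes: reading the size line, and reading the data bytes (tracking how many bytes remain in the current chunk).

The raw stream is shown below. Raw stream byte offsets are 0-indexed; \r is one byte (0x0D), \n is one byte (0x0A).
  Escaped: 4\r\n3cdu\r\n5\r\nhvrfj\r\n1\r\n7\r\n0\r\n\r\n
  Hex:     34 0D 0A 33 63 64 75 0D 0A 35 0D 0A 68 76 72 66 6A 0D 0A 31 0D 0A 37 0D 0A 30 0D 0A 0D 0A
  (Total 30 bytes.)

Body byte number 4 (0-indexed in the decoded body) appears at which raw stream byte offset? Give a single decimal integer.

Answer: 12

Derivation:
Chunk 1: stream[0..1]='4' size=0x4=4, data at stream[3..7]='3cdu' -> body[0..4], body so far='3cdu'
Chunk 2: stream[9..10]='5' size=0x5=5, data at stream[12..17]='hvrfj' -> body[4..9], body so far='3cduhvrfj'
Chunk 3: stream[19..20]='1' size=0x1=1, data at stream[22..23]='7' -> body[9..10], body so far='3cduhvrfj7'
Chunk 4: stream[25..26]='0' size=0 (terminator). Final body='3cduhvrfj7' (10 bytes)
Body byte 4 at stream offset 12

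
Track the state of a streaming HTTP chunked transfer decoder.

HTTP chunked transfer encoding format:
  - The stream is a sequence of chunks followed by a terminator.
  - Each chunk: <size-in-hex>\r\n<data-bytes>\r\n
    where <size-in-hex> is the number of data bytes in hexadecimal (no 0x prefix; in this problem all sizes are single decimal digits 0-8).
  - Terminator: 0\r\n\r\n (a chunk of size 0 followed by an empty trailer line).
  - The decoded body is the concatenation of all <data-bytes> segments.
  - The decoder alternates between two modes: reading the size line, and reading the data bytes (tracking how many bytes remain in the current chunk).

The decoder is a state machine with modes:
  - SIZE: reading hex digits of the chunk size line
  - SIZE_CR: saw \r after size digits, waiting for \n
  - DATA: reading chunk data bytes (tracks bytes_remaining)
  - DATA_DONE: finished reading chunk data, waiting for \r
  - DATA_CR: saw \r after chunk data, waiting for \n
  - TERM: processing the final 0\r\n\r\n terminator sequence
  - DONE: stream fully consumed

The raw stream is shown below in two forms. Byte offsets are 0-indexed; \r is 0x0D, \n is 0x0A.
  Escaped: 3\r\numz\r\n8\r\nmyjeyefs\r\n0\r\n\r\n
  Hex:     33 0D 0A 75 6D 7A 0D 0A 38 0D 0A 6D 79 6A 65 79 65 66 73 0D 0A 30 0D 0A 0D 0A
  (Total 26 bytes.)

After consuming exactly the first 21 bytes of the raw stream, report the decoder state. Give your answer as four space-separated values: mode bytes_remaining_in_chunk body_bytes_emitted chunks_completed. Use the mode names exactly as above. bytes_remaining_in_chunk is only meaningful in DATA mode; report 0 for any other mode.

Byte 0 = '3': mode=SIZE remaining=0 emitted=0 chunks_done=0
Byte 1 = 0x0D: mode=SIZE_CR remaining=0 emitted=0 chunks_done=0
Byte 2 = 0x0A: mode=DATA remaining=3 emitted=0 chunks_done=0
Byte 3 = 'u': mode=DATA remaining=2 emitted=1 chunks_done=0
Byte 4 = 'm': mode=DATA remaining=1 emitted=2 chunks_done=0
Byte 5 = 'z': mode=DATA_DONE remaining=0 emitted=3 chunks_done=0
Byte 6 = 0x0D: mode=DATA_CR remaining=0 emitted=3 chunks_done=0
Byte 7 = 0x0A: mode=SIZE remaining=0 emitted=3 chunks_done=1
Byte 8 = '8': mode=SIZE remaining=0 emitted=3 chunks_done=1
Byte 9 = 0x0D: mode=SIZE_CR remaining=0 emitted=3 chunks_done=1
Byte 10 = 0x0A: mode=DATA remaining=8 emitted=3 chunks_done=1
Byte 11 = 'm': mode=DATA remaining=7 emitted=4 chunks_done=1
Byte 12 = 'y': mode=DATA remaining=6 emitted=5 chunks_done=1
Byte 13 = 'j': mode=DATA remaining=5 emitted=6 chunks_done=1
Byte 14 = 'e': mode=DATA remaining=4 emitted=7 chunks_done=1
Byte 15 = 'y': mode=DATA remaining=3 emitted=8 chunks_done=1
Byte 16 = 'e': mode=DATA remaining=2 emitted=9 chunks_done=1
Byte 17 = 'f': mode=DATA remaining=1 emitted=10 chunks_done=1
Byte 18 = 's': mode=DATA_DONE remaining=0 emitted=11 chunks_done=1
Byte 19 = 0x0D: mode=DATA_CR remaining=0 emitted=11 chunks_done=1
Byte 20 = 0x0A: mode=SIZE remaining=0 emitted=11 chunks_done=2

Answer: SIZE 0 11 2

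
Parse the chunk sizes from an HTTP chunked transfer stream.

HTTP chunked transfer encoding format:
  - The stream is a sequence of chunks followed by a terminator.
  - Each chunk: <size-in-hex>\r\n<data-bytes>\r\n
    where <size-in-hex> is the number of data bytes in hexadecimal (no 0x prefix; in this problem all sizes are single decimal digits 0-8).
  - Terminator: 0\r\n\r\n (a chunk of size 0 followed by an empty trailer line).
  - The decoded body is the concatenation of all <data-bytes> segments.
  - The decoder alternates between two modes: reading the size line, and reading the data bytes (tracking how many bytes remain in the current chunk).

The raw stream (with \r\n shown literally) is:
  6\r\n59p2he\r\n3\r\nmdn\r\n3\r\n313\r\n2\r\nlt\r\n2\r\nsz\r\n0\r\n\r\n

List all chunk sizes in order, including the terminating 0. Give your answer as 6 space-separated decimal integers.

Answer: 6 3 3 2 2 0

Derivation:
Chunk 1: stream[0..1]='6' size=0x6=6, data at stream[3..9]='59p2he' -> body[0..6], body so far='59p2he'
Chunk 2: stream[11..12]='3' size=0x3=3, data at stream[14..17]='mdn' -> body[6..9], body so far='59p2hemdn'
Chunk 3: stream[19..20]='3' size=0x3=3, data at stream[22..25]='313' -> body[9..12], body so far='59p2hemdn313'
Chunk 4: stream[27..28]='2' size=0x2=2, data at stream[30..32]='lt' -> body[12..14], body so far='59p2hemdn313lt'
Chunk 5: stream[34..35]='2' size=0x2=2, data at stream[37..39]='sz' -> body[14..16], body so far='59p2hemdn313ltsz'
Chunk 6: stream[41..42]='0' size=0 (terminator). Final body='59p2hemdn313ltsz' (16 bytes)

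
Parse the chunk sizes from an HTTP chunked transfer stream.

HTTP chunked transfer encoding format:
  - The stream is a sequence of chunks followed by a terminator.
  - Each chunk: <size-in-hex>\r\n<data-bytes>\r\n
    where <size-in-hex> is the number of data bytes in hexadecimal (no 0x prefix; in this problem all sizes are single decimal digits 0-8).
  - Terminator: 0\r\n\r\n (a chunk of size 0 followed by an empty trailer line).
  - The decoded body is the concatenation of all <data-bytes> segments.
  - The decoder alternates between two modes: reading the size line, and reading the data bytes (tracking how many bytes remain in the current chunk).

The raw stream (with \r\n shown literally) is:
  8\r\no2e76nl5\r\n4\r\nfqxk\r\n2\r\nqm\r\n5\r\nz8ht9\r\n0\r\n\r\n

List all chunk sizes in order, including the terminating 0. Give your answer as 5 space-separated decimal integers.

Chunk 1: stream[0..1]='8' size=0x8=8, data at stream[3..11]='o2e76nl5' -> body[0..8], body so far='o2e76nl5'
Chunk 2: stream[13..14]='4' size=0x4=4, data at stream[16..20]='fqxk' -> body[8..12], body so far='o2e76nl5fqxk'
Chunk 3: stream[22..23]='2' size=0x2=2, data at stream[25..27]='qm' -> body[12..14], body so far='o2e76nl5fqxkqm'
Chunk 4: stream[29..30]='5' size=0x5=5, data at stream[32..37]='z8ht9' -> body[14..19], body so far='o2e76nl5fqxkqmz8ht9'
Chunk 5: stream[39..40]='0' size=0 (terminator). Final body='o2e76nl5fqxkqmz8ht9' (19 bytes)

Answer: 8 4 2 5 0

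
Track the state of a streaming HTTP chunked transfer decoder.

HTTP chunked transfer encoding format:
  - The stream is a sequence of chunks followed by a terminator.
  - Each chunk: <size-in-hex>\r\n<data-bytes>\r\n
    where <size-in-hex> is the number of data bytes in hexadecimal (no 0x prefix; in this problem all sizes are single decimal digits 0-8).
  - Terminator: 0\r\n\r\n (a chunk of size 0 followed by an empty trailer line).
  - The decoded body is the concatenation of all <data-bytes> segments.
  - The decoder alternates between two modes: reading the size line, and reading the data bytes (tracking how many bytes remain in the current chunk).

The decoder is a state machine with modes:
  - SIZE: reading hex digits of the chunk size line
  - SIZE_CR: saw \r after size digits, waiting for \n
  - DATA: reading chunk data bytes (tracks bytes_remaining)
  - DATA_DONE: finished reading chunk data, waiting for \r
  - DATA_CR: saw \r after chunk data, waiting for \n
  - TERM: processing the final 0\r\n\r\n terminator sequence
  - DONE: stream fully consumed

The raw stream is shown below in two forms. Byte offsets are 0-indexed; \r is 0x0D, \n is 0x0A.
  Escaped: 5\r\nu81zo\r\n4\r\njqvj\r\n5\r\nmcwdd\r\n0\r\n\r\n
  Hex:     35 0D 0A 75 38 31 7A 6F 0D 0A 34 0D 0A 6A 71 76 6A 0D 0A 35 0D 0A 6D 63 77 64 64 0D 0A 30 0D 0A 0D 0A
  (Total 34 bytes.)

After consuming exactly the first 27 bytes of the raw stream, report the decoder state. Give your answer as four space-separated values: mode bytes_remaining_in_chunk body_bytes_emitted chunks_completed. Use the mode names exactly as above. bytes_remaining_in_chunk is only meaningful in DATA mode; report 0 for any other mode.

Byte 0 = '5': mode=SIZE remaining=0 emitted=0 chunks_done=0
Byte 1 = 0x0D: mode=SIZE_CR remaining=0 emitted=0 chunks_done=0
Byte 2 = 0x0A: mode=DATA remaining=5 emitted=0 chunks_done=0
Byte 3 = 'u': mode=DATA remaining=4 emitted=1 chunks_done=0
Byte 4 = '8': mode=DATA remaining=3 emitted=2 chunks_done=0
Byte 5 = '1': mode=DATA remaining=2 emitted=3 chunks_done=0
Byte 6 = 'z': mode=DATA remaining=1 emitted=4 chunks_done=0
Byte 7 = 'o': mode=DATA_DONE remaining=0 emitted=5 chunks_done=0
Byte 8 = 0x0D: mode=DATA_CR remaining=0 emitted=5 chunks_done=0
Byte 9 = 0x0A: mode=SIZE remaining=0 emitted=5 chunks_done=1
Byte 10 = '4': mode=SIZE remaining=0 emitted=5 chunks_done=1
Byte 11 = 0x0D: mode=SIZE_CR remaining=0 emitted=5 chunks_done=1
Byte 12 = 0x0A: mode=DATA remaining=4 emitted=5 chunks_done=1
Byte 13 = 'j': mode=DATA remaining=3 emitted=6 chunks_done=1
Byte 14 = 'q': mode=DATA remaining=2 emitted=7 chunks_done=1
Byte 15 = 'v': mode=DATA remaining=1 emitted=8 chunks_done=1
Byte 16 = 'j': mode=DATA_DONE remaining=0 emitted=9 chunks_done=1
Byte 17 = 0x0D: mode=DATA_CR remaining=0 emitted=9 chunks_done=1
Byte 18 = 0x0A: mode=SIZE remaining=0 emitted=9 chunks_done=2
Byte 19 = '5': mode=SIZE remaining=0 emitted=9 chunks_done=2
Byte 20 = 0x0D: mode=SIZE_CR remaining=0 emitted=9 chunks_done=2
Byte 21 = 0x0A: mode=DATA remaining=5 emitted=9 chunks_done=2
Byte 22 = 'm': mode=DATA remaining=4 emitted=10 chunks_done=2
Byte 23 = 'c': mode=DATA remaining=3 emitted=11 chunks_done=2
Byte 24 = 'w': mode=DATA remaining=2 emitted=12 chunks_done=2
Byte 25 = 'd': mode=DATA remaining=1 emitted=13 chunks_done=2
Byte 26 = 'd': mode=DATA_DONE remaining=0 emitted=14 chunks_done=2

Answer: DATA_DONE 0 14 2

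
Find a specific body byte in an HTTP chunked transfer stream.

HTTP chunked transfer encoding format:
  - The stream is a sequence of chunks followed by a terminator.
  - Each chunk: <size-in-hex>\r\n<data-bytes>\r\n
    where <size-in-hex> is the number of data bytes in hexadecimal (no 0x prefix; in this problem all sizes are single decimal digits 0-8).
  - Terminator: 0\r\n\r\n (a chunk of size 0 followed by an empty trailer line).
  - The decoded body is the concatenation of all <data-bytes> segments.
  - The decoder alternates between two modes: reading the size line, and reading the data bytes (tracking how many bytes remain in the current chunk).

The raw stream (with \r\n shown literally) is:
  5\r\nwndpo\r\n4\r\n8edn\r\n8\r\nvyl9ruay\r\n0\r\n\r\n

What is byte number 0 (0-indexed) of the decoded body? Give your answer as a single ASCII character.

Chunk 1: stream[0..1]='5' size=0x5=5, data at stream[3..8]='wndpo' -> body[0..5], body so far='wndpo'
Chunk 2: stream[10..11]='4' size=0x4=4, data at stream[13..17]='8edn' -> body[5..9], body so far='wndpo8edn'
Chunk 3: stream[19..20]='8' size=0x8=8, data at stream[22..30]='vyl9ruay' -> body[9..17], body so far='wndpo8ednvyl9ruay'
Chunk 4: stream[32..33]='0' size=0 (terminator). Final body='wndpo8ednvyl9ruay' (17 bytes)
Body byte 0 = 'w'

Answer: w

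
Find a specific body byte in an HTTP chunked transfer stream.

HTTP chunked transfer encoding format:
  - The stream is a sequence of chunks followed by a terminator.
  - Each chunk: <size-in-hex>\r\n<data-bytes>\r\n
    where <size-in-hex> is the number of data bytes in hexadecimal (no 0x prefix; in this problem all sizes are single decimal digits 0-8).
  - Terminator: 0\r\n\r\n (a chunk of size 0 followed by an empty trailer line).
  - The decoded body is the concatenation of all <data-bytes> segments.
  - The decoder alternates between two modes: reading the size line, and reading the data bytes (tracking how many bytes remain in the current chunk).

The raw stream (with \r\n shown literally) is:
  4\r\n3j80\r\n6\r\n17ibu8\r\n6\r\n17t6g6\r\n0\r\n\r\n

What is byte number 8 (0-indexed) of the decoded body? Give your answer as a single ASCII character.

Chunk 1: stream[0..1]='4' size=0x4=4, data at stream[3..7]='3j80' -> body[0..4], body so far='3j80'
Chunk 2: stream[9..10]='6' size=0x6=6, data at stream[12..18]='17ibu8' -> body[4..10], body so far='3j8017ibu8'
Chunk 3: stream[20..21]='6' size=0x6=6, data at stream[23..29]='17t6g6' -> body[10..16], body so far='3j8017ibu817t6g6'
Chunk 4: stream[31..32]='0' size=0 (terminator). Final body='3j8017ibu817t6g6' (16 bytes)
Body byte 8 = 'u'

Answer: u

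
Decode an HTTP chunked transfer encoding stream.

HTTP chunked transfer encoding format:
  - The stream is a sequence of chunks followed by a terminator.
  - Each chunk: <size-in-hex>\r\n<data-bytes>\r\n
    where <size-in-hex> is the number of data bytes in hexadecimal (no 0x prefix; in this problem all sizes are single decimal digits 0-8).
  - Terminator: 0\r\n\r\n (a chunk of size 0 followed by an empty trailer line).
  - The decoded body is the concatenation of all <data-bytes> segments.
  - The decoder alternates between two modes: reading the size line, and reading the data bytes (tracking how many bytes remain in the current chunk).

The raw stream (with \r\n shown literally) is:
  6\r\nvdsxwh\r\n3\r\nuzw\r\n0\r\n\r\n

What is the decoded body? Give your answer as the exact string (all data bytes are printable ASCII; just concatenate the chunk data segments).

Answer: vdsxwhuzw

Derivation:
Chunk 1: stream[0..1]='6' size=0x6=6, data at stream[3..9]='vdsxwh' -> body[0..6], body so far='vdsxwh'
Chunk 2: stream[11..12]='3' size=0x3=3, data at stream[14..17]='uzw' -> body[6..9], body so far='vdsxwhuzw'
Chunk 3: stream[19..20]='0' size=0 (terminator). Final body='vdsxwhuzw' (9 bytes)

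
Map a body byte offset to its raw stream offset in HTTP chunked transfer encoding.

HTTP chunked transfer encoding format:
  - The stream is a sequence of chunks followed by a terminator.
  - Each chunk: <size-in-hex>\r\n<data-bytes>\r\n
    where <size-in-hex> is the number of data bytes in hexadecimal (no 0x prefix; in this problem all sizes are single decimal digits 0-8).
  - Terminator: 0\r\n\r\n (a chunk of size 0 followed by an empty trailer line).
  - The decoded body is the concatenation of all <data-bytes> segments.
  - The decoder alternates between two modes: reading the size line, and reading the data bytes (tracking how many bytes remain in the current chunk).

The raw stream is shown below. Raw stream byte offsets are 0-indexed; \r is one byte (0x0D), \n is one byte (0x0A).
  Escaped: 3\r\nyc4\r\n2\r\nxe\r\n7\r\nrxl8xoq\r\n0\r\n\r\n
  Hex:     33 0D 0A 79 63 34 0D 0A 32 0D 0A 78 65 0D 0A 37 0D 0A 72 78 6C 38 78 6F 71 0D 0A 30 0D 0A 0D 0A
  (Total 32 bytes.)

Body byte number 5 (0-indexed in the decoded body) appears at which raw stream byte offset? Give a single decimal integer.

Answer: 18

Derivation:
Chunk 1: stream[0..1]='3' size=0x3=3, data at stream[3..6]='yc4' -> body[0..3], body so far='yc4'
Chunk 2: stream[8..9]='2' size=0x2=2, data at stream[11..13]='xe' -> body[3..5], body so far='yc4xe'
Chunk 3: stream[15..16]='7' size=0x7=7, data at stream[18..25]='rxl8xoq' -> body[5..12], body so far='yc4xerxl8xoq'
Chunk 4: stream[27..28]='0' size=0 (terminator). Final body='yc4xerxl8xoq' (12 bytes)
Body byte 5 at stream offset 18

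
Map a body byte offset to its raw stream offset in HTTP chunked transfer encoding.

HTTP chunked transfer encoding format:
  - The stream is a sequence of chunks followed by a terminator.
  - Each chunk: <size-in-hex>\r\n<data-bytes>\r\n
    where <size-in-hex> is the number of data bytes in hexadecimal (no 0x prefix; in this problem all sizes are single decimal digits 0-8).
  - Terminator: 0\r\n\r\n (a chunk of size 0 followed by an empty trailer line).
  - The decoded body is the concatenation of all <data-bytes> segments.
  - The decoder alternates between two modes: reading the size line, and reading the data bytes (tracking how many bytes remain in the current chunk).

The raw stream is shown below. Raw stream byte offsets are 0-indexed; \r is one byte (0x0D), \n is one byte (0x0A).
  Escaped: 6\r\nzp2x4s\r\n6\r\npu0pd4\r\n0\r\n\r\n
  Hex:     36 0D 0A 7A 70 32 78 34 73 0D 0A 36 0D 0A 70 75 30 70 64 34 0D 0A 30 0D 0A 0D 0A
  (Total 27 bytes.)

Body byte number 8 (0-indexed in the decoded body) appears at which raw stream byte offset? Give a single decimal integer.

Answer: 16

Derivation:
Chunk 1: stream[0..1]='6' size=0x6=6, data at stream[3..9]='zp2x4s' -> body[0..6], body so far='zp2x4s'
Chunk 2: stream[11..12]='6' size=0x6=6, data at stream[14..20]='pu0pd4' -> body[6..12], body so far='zp2x4spu0pd4'
Chunk 3: stream[22..23]='0' size=0 (terminator). Final body='zp2x4spu0pd4' (12 bytes)
Body byte 8 at stream offset 16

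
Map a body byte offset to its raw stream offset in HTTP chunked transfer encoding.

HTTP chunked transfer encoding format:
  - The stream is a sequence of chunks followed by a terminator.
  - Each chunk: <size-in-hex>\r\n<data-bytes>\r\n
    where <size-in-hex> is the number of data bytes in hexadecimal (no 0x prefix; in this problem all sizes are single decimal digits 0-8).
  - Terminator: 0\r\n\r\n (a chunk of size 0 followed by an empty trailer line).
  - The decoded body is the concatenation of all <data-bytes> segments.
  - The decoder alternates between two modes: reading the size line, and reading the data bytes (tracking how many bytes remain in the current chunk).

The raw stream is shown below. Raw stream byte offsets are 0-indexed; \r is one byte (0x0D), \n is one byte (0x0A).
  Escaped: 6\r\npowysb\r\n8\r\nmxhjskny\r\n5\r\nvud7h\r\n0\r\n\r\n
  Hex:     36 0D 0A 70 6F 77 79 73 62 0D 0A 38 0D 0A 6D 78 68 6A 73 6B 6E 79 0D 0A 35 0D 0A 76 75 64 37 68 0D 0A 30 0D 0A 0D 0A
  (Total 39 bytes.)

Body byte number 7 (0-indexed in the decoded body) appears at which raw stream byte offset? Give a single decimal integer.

Answer: 15

Derivation:
Chunk 1: stream[0..1]='6' size=0x6=6, data at stream[3..9]='powysb' -> body[0..6], body so far='powysb'
Chunk 2: stream[11..12]='8' size=0x8=8, data at stream[14..22]='mxhjskny' -> body[6..14], body so far='powysbmxhjskny'
Chunk 3: stream[24..25]='5' size=0x5=5, data at stream[27..32]='vud7h' -> body[14..19], body so far='powysbmxhjsknyvud7h'
Chunk 4: stream[34..35]='0' size=0 (terminator). Final body='powysbmxhjsknyvud7h' (19 bytes)
Body byte 7 at stream offset 15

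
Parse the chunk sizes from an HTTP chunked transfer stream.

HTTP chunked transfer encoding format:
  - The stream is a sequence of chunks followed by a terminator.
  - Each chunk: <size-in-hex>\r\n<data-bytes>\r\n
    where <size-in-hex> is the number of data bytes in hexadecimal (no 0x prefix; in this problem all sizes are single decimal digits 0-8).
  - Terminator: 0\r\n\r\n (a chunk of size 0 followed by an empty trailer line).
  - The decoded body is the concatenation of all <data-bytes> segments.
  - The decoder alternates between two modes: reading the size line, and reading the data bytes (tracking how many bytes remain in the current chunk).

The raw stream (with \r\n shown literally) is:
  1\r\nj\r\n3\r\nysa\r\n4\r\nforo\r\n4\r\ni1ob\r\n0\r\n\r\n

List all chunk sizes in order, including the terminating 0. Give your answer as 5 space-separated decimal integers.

Chunk 1: stream[0..1]='1' size=0x1=1, data at stream[3..4]='j' -> body[0..1], body so far='j'
Chunk 2: stream[6..7]='3' size=0x3=3, data at stream[9..12]='ysa' -> body[1..4], body so far='jysa'
Chunk 3: stream[14..15]='4' size=0x4=4, data at stream[17..21]='foro' -> body[4..8], body so far='jysaforo'
Chunk 4: stream[23..24]='4' size=0x4=4, data at stream[26..30]='i1ob' -> body[8..12], body so far='jysaforoi1ob'
Chunk 5: stream[32..33]='0' size=0 (terminator). Final body='jysaforoi1ob' (12 bytes)

Answer: 1 3 4 4 0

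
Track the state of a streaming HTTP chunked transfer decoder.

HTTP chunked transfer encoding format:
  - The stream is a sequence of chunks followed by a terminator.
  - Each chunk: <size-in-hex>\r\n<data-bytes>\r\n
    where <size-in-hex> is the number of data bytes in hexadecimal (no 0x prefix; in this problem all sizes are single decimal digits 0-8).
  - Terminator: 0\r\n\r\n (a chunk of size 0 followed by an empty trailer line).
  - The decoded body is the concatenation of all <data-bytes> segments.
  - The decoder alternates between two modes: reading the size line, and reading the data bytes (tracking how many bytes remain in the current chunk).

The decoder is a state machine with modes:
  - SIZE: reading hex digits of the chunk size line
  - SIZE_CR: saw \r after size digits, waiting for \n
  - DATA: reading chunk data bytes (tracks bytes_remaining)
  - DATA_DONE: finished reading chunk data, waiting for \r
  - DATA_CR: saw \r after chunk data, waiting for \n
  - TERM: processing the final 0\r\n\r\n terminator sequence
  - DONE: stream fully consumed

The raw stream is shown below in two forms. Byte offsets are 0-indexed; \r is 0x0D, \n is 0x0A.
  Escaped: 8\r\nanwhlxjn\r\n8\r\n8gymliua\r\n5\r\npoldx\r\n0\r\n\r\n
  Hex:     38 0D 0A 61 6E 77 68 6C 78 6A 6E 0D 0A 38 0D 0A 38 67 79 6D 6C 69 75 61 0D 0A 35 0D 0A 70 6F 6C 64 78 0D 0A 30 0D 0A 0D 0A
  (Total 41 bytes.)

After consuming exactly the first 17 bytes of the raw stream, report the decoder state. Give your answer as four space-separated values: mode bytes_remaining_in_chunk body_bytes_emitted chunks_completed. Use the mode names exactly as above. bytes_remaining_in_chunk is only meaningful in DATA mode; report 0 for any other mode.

Byte 0 = '8': mode=SIZE remaining=0 emitted=0 chunks_done=0
Byte 1 = 0x0D: mode=SIZE_CR remaining=0 emitted=0 chunks_done=0
Byte 2 = 0x0A: mode=DATA remaining=8 emitted=0 chunks_done=0
Byte 3 = 'a': mode=DATA remaining=7 emitted=1 chunks_done=0
Byte 4 = 'n': mode=DATA remaining=6 emitted=2 chunks_done=0
Byte 5 = 'w': mode=DATA remaining=5 emitted=3 chunks_done=0
Byte 6 = 'h': mode=DATA remaining=4 emitted=4 chunks_done=0
Byte 7 = 'l': mode=DATA remaining=3 emitted=5 chunks_done=0
Byte 8 = 'x': mode=DATA remaining=2 emitted=6 chunks_done=0
Byte 9 = 'j': mode=DATA remaining=1 emitted=7 chunks_done=0
Byte 10 = 'n': mode=DATA_DONE remaining=0 emitted=8 chunks_done=0
Byte 11 = 0x0D: mode=DATA_CR remaining=0 emitted=8 chunks_done=0
Byte 12 = 0x0A: mode=SIZE remaining=0 emitted=8 chunks_done=1
Byte 13 = '8': mode=SIZE remaining=0 emitted=8 chunks_done=1
Byte 14 = 0x0D: mode=SIZE_CR remaining=0 emitted=8 chunks_done=1
Byte 15 = 0x0A: mode=DATA remaining=8 emitted=8 chunks_done=1
Byte 16 = '8': mode=DATA remaining=7 emitted=9 chunks_done=1

Answer: DATA 7 9 1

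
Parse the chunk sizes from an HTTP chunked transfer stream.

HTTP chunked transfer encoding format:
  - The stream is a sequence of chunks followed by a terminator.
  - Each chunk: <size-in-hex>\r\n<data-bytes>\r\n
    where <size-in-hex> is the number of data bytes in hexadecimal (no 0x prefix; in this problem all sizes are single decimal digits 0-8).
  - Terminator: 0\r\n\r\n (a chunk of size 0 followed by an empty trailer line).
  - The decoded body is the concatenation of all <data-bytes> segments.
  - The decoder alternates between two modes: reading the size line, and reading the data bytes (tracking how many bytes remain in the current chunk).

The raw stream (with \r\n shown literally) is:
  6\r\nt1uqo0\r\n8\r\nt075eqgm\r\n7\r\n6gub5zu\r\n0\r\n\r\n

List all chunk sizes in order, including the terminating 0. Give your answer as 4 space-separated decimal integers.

Answer: 6 8 7 0

Derivation:
Chunk 1: stream[0..1]='6' size=0x6=6, data at stream[3..9]='t1uqo0' -> body[0..6], body so far='t1uqo0'
Chunk 2: stream[11..12]='8' size=0x8=8, data at stream[14..22]='t075eqgm' -> body[6..14], body so far='t1uqo0t075eqgm'
Chunk 3: stream[24..25]='7' size=0x7=7, data at stream[27..34]='6gub5zu' -> body[14..21], body so far='t1uqo0t075eqgm6gub5zu'
Chunk 4: stream[36..37]='0' size=0 (terminator). Final body='t1uqo0t075eqgm6gub5zu' (21 bytes)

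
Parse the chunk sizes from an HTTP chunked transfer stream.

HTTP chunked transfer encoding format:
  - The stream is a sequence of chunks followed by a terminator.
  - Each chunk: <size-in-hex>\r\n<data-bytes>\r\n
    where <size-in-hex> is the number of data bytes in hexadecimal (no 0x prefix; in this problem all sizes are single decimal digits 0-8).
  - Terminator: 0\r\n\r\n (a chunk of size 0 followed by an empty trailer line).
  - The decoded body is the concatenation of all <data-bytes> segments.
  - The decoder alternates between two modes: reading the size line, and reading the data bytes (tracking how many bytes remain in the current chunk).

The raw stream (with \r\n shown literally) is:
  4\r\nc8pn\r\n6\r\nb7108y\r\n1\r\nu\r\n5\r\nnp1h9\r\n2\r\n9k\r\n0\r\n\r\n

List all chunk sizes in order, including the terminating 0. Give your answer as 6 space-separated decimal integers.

Answer: 4 6 1 5 2 0

Derivation:
Chunk 1: stream[0..1]='4' size=0x4=4, data at stream[3..7]='c8pn' -> body[0..4], body so far='c8pn'
Chunk 2: stream[9..10]='6' size=0x6=6, data at stream[12..18]='b7108y' -> body[4..10], body so far='c8pnb7108y'
Chunk 3: stream[20..21]='1' size=0x1=1, data at stream[23..24]='u' -> body[10..11], body so far='c8pnb7108yu'
Chunk 4: stream[26..27]='5' size=0x5=5, data at stream[29..34]='np1h9' -> body[11..16], body so far='c8pnb7108yunp1h9'
Chunk 5: stream[36..37]='2' size=0x2=2, data at stream[39..41]='9k' -> body[16..18], body so far='c8pnb7108yunp1h99k'
Chunk 6: stream[43..44]='0' size=0 (terminator). Final body='c8pnb7108yunp1h99k' (18 bytes)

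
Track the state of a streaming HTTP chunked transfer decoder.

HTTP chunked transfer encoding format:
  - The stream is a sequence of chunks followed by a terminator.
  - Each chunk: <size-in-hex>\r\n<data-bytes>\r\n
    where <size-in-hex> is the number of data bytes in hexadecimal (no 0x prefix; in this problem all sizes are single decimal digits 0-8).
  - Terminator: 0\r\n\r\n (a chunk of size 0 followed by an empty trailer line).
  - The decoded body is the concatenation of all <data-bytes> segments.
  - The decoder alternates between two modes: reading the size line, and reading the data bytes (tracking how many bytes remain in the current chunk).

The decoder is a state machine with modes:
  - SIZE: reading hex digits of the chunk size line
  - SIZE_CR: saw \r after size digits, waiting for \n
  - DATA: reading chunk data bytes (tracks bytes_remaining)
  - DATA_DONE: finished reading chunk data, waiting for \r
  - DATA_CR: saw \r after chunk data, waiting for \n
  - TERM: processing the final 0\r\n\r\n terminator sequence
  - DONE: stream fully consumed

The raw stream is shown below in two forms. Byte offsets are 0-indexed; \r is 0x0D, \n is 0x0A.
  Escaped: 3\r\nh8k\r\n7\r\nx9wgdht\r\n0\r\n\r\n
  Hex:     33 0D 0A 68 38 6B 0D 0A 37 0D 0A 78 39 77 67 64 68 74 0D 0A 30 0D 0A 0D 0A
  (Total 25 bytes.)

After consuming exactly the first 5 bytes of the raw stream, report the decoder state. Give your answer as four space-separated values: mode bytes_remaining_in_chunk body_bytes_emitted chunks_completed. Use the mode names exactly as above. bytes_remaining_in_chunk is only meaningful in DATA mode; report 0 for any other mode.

Answer: DATA 1 2 0

Derivation:
Byte 0 = '3': mode=SIZE remaining=0 emitted=0 chunks_done=0
Byte 1 = 0x0D: mode=SIZE_CR remaining=0 emitted=0 chunks_done=0
Byte 2 = 0x0A: mode=DATA remaining=3 emitted=0 chunks_done=0
Byte 3 = 'h': mode=DATA remaining=2 emitted=1 chunks_done=0
Byte 4 = '8': mode=DATA remaining=1 emitted=2 chunks_done=0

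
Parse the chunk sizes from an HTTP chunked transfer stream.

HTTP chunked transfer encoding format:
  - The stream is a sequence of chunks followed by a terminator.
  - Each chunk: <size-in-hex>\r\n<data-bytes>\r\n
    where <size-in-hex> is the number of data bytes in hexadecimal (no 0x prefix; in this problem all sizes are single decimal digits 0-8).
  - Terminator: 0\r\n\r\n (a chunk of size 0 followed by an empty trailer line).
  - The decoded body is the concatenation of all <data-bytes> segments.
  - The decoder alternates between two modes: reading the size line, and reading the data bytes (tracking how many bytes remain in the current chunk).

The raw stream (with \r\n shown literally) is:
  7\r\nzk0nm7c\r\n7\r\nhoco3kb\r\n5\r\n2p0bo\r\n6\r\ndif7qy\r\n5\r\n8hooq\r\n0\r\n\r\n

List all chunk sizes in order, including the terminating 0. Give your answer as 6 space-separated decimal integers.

Chunk 1: stream[0..1]='7' size=0x7=7, data at stream[3..10]='zk0nm7c' -> body[0..7], body so far='zk0nm7c'
Chunk 2: stream[12..13]='7' size=0x7=7, data at stream[15..22]='hoco3kb' -> body[7..14], body so far='zk0nm7choco3kb'
Chunk 3: stream[24..25]='5' size=0x5=5, data at stream[27..32]='2p0bo' -> body[14..19], body so far='zk0nm7choco3kb2p0bo'
Chunk 4: stream[34..35]='6' size=0x6=6, data at stream[37..43]='dif7qy' -> body[19..25], body so far='zk0nm7choco3kb2p0bodif7qy'
Chunk 5: stream[45..46]='5' size=0x5=5, data at stream[48..53]='8hooq' -> body[25..30], body so far='zk0nm7choco3kb2p0bodif7qy8hooq'
Chunk 6: stream[55..56]='0' size=0 (terminator). Final body='zk0nm7choco3kb2p0bodif7qy8hooq' (30 bytes)

Answer: 7 7 5 6 5 0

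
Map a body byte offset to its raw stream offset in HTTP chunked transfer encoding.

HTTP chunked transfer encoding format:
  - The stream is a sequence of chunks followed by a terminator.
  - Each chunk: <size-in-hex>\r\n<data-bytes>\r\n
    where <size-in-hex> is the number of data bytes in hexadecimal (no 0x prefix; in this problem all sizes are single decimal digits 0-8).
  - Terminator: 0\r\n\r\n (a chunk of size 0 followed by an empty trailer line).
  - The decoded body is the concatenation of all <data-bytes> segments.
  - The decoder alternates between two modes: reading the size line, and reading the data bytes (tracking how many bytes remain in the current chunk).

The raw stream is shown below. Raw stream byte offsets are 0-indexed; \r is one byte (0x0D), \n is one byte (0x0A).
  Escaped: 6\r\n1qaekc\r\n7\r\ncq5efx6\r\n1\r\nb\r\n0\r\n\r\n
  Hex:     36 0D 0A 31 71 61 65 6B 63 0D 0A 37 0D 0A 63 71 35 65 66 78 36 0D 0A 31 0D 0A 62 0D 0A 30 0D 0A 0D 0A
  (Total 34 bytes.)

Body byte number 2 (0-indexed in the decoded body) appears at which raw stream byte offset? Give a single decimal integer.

Answer: 5

Derivation:
Chunk 1: stream[0..1]='6' size=0x6=6, data at stream[3..9]='1qaekc' -> body[0..6], body so far='1qaekc'
Chunk 2: stream[11..12]='7' size=0x7=7, data at stream[14..21]='cq5efx6' -> body[6..13], body so far='1qaekccq5efx6'
Chunk 3: stream[23..24]='1' size=0x1=1, data at stream[26..27]='b' -> body[13..14], body so far='1qaekccq5efx6b'
Chunk 4: stream[29..30]='0' size=0 (terminator). Final body='1qaekccq5efx6b' (14 bytes)
Body byte 2 at stream offset 5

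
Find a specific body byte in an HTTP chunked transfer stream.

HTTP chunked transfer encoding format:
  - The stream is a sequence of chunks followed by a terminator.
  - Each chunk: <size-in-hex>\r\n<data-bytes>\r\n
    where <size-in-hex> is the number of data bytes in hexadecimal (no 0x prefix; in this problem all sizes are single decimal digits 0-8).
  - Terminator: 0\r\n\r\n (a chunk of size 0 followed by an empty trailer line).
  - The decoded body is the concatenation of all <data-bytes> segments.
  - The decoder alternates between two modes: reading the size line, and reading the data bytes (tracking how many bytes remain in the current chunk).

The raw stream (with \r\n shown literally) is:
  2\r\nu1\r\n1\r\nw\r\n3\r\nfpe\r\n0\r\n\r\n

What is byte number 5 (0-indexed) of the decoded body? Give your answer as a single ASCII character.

Answer: e

Derivation:
Chunk 1: stream[0..1]='2' size=0x2=2, data at stream[3..5]='u1' -> body[0..2], body so far='u1'
Chunk 2: stream[7..8]='1' size=0x1=1, data at stream[10..11]='w' -> body[2..3], body so far='u1w'
Chunk 3: stream[13..14]='3' size=0x3=3, data at stream[16..19]='fpe' -> body[3..6], body so far='u1wfpe'
Chunk 4: stream[21..22]='0' size=0 (terminator). Final body='u1wfpe' (6 bytes)
Body byte 5 = 'e'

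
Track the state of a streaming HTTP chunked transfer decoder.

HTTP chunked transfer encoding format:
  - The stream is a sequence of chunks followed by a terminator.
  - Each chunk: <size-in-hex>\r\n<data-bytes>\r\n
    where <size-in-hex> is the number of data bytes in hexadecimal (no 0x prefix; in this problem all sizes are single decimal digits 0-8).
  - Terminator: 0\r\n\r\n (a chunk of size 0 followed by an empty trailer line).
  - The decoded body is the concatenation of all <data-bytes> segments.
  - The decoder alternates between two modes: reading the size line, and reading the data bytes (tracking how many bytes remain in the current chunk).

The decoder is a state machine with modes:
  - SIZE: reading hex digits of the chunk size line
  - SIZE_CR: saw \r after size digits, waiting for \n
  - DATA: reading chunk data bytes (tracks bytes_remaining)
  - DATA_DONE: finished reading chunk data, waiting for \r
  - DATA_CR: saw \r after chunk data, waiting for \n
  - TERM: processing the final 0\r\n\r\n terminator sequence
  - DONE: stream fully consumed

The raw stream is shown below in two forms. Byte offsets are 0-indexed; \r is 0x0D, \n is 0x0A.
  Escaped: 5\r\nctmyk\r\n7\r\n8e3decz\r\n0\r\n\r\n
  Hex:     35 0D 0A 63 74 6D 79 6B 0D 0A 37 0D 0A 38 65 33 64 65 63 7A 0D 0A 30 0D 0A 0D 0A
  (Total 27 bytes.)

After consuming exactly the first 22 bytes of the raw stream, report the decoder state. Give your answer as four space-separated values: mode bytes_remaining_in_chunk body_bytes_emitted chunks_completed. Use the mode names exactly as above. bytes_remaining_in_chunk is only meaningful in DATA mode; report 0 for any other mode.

Byte 0 = '5': mode=SIZE remaining=0 emitted=0 chunks_done=0
Byte 1 = 0x0D: mode=SIZE_CR remaining=0 emitted=0 chunks_done=0
Byte 2 = 0x0A: mode=DATA remaining=5 emitted=0 chunks_done=0
Byte 3 = 'c': mode=DATA remaining=4 emitted=1 chunks_done=0
Byte 4 = 't': mode=DATA remaining=3 emitted=2 chunks_done=0
Byte 5 = 'm': mode=DATA remaining=2 emitted=3 chunks_done=0
Byte 6 = 'y': mode=DATA remaining=1 emitted=4 chunks_done=0
Byte 7 = 'k': mode=DATA_DONE remaining=0 emitted=5 chunks_done=0
Byte 8 = 0x0D: mode=DATA_CR remaining=0 emitted=5 chunks_done=0
Byte 9 = 0x0A: mode=SIZE remaining=0 emitted=5 chunks_done=1
Byte 10 = '7': mode=SIZE remaining=0 emitted=5 chunks_done=1
Byte 11 = 0x0D: mode=SIZE_CR remaining=0 emitted=5 chunks_done=1
Byte 12 = 0x0A: mode=DATA remaining=7 emitted=5 chunks_done=1
Byte 13 = '8': mode=DATA remaining=6 emitted=6 chunks_done=1
Byte 14 = 'e': mode=DATA remaining=5 emitted=7 chunks_done=1
Byte 15 = '3': mode=DATA remaining=4 emitted=8 chunks_done=1
Byte 16 = 'd': mode=DATA remaining=3 emitted=9 chunks_done=1
Byte 17 = 'e': mode=DATA remaining=2 emitted=10 chunks_done=1
Byte 18 = 'c': mode=DATA remaining=1 emitted=11 chunks_done=1
Byte 19 = 'z': mode=DATA_DONE remaining=0 emitted=12 chunks_done=1
Byte 20 = 0x0D: mode=DATA_CR remaining=0 emitted=12 chunks_done=1
Byte 21 = 0x0A: mode=SIZE remaining=0 emitted=12 chunks_done=2

Answer: SIZE 0 12 2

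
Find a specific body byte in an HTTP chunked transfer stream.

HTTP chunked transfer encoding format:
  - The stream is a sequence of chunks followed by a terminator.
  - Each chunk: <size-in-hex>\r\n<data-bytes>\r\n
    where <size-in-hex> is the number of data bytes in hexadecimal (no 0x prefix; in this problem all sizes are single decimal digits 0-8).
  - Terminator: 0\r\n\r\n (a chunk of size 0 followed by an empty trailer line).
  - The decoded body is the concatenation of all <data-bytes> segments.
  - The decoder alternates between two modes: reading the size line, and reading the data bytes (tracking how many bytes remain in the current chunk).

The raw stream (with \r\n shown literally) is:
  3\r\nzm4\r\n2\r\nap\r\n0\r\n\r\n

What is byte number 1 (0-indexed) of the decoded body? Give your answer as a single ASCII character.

Answer: m

Derivation:
Chunk 1: stream[0..1]='3' size=0x3=3, data at stream[3..6]='zm4' -> body[0..3], body so far='zm4'
Chunk 2: stream[8..9]='2' size=0x2=2, data at stream[11..13]='ap' -> body[3..5], body so far='zm4ap'
Chunk 3: stream[15..16]='0' size=0 (terminator). Final body='zm4ap' (5 bytes)
Body byte 1 = 'm'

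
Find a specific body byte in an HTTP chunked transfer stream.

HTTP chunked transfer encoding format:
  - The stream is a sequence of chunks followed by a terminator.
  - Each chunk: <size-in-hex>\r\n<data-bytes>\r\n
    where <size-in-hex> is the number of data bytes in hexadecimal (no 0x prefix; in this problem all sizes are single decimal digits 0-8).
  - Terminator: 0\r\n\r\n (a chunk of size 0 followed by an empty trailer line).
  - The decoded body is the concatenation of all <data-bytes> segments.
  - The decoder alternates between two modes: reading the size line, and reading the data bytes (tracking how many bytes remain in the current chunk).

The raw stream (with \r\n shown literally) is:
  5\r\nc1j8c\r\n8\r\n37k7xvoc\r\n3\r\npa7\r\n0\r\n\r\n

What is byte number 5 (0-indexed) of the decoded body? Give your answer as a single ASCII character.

Answer: 3

Derivation:
Chunk 1: stream[0..1]='5' size=0x5=5, data at stream[3..8]='c1j8c' -> body[0..5], body so far='c1j8c'
Chunk 2: stream[10..11]='8' size=0x8=8, data at stream[13..21]='37k7xvoc' -> body[5..13], body so far='c1j8c37k7xvoc'
Chunk 3: stream[23..24]='3' size=0x3=3, data at stream[26..29]='pa7' -> body[13..16], body so far='c1j8c37k7xvocpa7'
Chunk 4: stream[31..32]='0' size=0 (terminator). Final body='c1j8c37k7xvocpa7' (16 bytes)
Body byte 5 = '3'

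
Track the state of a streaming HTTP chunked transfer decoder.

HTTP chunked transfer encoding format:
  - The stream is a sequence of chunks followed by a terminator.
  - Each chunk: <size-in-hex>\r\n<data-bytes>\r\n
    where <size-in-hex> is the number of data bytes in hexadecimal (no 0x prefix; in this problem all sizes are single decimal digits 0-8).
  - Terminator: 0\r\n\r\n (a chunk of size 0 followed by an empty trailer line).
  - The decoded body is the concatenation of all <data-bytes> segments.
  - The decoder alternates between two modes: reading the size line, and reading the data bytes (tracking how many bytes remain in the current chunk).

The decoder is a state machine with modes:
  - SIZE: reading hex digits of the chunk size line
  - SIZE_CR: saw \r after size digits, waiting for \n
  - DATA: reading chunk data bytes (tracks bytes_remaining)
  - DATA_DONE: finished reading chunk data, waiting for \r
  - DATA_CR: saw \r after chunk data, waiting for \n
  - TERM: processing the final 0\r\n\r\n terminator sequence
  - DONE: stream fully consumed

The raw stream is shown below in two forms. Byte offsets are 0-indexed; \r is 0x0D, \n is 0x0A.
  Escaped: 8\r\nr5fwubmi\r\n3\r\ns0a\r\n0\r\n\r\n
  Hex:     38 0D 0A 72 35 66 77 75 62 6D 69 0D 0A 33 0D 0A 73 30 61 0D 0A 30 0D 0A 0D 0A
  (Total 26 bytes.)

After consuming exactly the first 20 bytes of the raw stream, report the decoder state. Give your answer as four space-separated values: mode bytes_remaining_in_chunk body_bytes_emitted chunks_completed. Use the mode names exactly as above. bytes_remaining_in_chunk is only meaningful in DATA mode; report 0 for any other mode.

Answer: DATA_CR 0 11 1

Derivation:
Byte 0 = '8': mode=SIZE remaining=0 emitted=0 chunks_done=0
Byte 1 = 0x0D: mode=SIZE_CR remaining=0 emitted=0 chunks_done=0
Byte 2 = 0x0A: mode=DATA remaining=8 emitted=0 chunks_done=0
Byte 3 = 'r': mode=DATA remaining=7 emitted=1 chunks_done=0
Byte 4 = '5': mode=DATA remaining=6 emitted=2 chunks_done=0
Byte 5 = 'f': mode=DATA remaining=5 emitted=3 chunks_done=0
Byte 6 = 'w': mode=DATA remaining=4 emitted=4 chunks_done=0
Byte 7 = 'u': mode=DATA remaining=3 emitted=5 chunks_done=0
Byte 8 = 'b': mode=DATA remaining=2 emitted=6 chunks_done=0
Byte 9 = 'm': mode=DATA remaining=1 emitted=7 chunks_done=0
Byte 10 = 'i': mode=DATA_DONE remaining=0 emitted=8 chunks_done=0
Byte 11 = 0x0D: mode=DATA_CR remaining=0 emitted=8 chunks_done=0
Byte 12 = 0x0A: mode=SIZE remaining=0 emitted=8 chunks_done=1
Byte 13 = '3': mode=SIZE remaining=0 emitted=8 chunks_done=1
Byte 14 = 0x0D: mode=SIZE_CR remaining=0 emitted=8 chunks_done=1
Byte 15 = 0x0A: mode=DATA remaining=3 emitted=8 chunks_done=1
Byte 16 = 's': mode=DATA remaining=2 emitted=9 chunks_done=1
Byte 17 = '0': mode=DATA remaining=1 emitted=10 chunks_done=1
Byte 18 = 'a': mode=DATA_DONE remaining=0 emitted=11 chunks_done=1
Byte 19 = 0x0D: mode=DATA_CR remaining=0 emitted=11 chunks_done=1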